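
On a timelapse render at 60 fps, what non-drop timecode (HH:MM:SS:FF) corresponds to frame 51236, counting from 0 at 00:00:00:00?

51236 ÷ 60 = 853 full seconds, remainder 56 frames.
853 s = 0 h 14 min 13 s.
Timecode: 00:14:13:56.

00:14:13:56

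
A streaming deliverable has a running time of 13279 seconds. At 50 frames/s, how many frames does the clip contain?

663950 frames

Frames = 13279 × 50 = 663950.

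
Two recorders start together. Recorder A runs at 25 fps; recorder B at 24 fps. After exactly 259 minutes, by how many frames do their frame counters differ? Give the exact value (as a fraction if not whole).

259 min = 15540 s.
A emits 25 × 15540 = 388500 frames; B emits 24 × 15540 = 372960.
Difference = 15540 frames; B is behind A.

15540 frames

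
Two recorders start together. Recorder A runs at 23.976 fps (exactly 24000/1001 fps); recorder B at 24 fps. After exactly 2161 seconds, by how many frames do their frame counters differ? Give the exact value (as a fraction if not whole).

A emits 24000/1001 × 2161 = 51864000/1001 frames; B emits 24 × 2161 = 51864.
Difference = 51864/1001 frames (≈ 51.8122); B is ahead of A.

51864/1001 frames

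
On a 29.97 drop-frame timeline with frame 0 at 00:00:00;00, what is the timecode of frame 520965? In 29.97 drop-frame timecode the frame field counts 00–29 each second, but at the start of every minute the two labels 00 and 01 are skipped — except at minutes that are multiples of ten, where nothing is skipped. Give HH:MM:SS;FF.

04:49:42;27

Ten DF minutes hold 17982 frames, so frame 520965 lies in block 28 (frames 503496–521477) with 17469 frames into that block.
The block's first minute is 1800 frames and the rest 1798 each; 17469 frames reaches minute 9, so 28 × 18 + 9 × 2 = 522 labels have been skipped so far.
Adding those back, label number 520965 + 522 = 521487 at 30 labels/s is 17382 s + 27 f = 4 h 49 min 42 s frame 27, i.e. 04:49:42;27.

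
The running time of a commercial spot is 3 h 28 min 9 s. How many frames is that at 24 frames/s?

299736 frames

3 h 28 min 9 s = 12489 s.
Frames = 12489 × 24 = 299736.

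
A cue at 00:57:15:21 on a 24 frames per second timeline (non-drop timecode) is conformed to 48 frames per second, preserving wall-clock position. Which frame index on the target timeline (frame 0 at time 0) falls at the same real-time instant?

Source frame index: (0×3600 + 57×60 + 15) × 24 + 21 = 82461.
Real time: 82461 / (24) = 27487/8 s.
Target frame: (27487/8) × (48) = 164922.

frame 164922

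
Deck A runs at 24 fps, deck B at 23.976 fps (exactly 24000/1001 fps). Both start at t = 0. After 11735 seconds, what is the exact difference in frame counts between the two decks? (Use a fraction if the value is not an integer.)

A emits 24 × 11735 = 281640 frames; B emits 24000/1001 × 11735 = 281640000/1001.
Difference = 281640/1001 frames (≈ 281.3586); B is behind A.

281640/1001 frames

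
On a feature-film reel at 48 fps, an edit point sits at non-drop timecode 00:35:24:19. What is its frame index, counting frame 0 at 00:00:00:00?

Total seconds to the label: (0 × 3600 + 35 × 60 + 24) = 2124.
Frame index = 2124 × 48 + 19 = 101971.

frame 101971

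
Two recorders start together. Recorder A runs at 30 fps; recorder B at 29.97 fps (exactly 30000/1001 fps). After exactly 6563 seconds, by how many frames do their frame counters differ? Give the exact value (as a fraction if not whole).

A emits 30 × 6563 = 196890 frames; B emits 30000/1001 × 6563 = 196890000/1001.
Difference = 196890/1001 frames (≈ 196.6933); B is behind A.

196890/1001 frames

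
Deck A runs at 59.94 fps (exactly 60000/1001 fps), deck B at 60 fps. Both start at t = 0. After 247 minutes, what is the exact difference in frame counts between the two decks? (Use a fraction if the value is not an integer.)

68400/77 frames

247 min = 14820 s.
A emits 60000/1001 × 14820 = 68400000/77 frames; B emits 60 × 14820 = 889200.
Difference = 68400/77 frames (≈ 888.3117); B is ahead of A.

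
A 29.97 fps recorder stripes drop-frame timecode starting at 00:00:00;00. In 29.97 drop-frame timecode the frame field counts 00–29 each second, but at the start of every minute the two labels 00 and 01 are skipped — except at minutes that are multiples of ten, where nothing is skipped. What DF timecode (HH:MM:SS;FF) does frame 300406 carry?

Ten DF minutes hold 17982 frames, so frame 300406 lies in block 16 (frames 287712–305693) with 12694 frames into that block.
The block's first minute is 1800 frames and the rest 1798 each; 12694 frames reaches minute 7, so 16 × 18 + 7 × 2 = 302 labels have been skipped so far.
Adding those back, label number 300406 + 302 = 300708 at 30 labels/s is 10023 s + 18 f = 2 h 47 min 3 s frame 18, i.e. 02:47:03;18.

02:47:03;18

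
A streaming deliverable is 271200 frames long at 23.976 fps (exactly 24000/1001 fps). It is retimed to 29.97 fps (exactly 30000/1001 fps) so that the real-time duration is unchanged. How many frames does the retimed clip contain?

Target frames = source frames × (target rate / source rate) = 271200 × (30000/1001)/(24000/1001) = 271200 × 5/4 = 339000.

339000 frames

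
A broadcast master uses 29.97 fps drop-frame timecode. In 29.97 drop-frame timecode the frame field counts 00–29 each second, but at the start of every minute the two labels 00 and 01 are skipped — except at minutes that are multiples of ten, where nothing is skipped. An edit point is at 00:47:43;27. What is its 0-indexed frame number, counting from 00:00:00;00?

Complete 10-minute blocks: 4, each 17982 frames → 71928.
Remaining 7 whole minutes in the current block: 1800 + 6 × 1798 = 12588 frames.
Within the current minute: 43 × 30 + 27 − 2 = 1315 (labels ;00/;01 skipped at this minute). Total = 71928 + 12588 + 1315 = 85831.

85831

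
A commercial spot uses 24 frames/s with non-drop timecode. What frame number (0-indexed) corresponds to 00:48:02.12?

69180

Total seconds to the label: (0 × 3600 + 48 × 60 + 2) = 2882.
Frame index = 2882 × 24 + 12 = 69180.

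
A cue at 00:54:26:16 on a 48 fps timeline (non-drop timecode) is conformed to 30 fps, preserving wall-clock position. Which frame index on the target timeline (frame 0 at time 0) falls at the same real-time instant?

frame 97990

Source frame index: (0×3600 + 54×60 + 26) × 48 + 16 = 156784.
Real time: 156784 / (48) = 9799/3 s.
Target frame: (9799/3) × (30) = 97990.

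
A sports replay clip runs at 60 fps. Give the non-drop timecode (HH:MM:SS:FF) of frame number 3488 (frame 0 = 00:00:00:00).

00:00:58:08

3488 ÷ 60 = 58 full seconds, remainder 8 frames.
58 s = 0 h 0 min 58 s.
Timecode: 00:00:58:08.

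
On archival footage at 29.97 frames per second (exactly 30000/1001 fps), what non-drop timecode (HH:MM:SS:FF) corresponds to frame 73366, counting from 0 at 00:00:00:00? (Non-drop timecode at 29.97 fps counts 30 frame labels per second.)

00:40:45:16

73366 ÷ 30 = 2445 full seconds, remainder 16 frames.
2445 s = 0 h 40 min 45 s.
Timecode: 00:40:45:16.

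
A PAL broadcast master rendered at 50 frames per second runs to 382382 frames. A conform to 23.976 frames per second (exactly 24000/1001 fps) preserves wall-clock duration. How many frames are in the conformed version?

Target frames = source frames × (target rate / source rate) = 382382 × (24000/1001)/(50) = 382382 × 480/1001 = 183360.

183360 frames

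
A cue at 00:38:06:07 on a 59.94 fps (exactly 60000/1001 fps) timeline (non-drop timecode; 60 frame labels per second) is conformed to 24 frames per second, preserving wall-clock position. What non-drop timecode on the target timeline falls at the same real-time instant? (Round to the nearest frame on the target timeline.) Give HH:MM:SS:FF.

Source frame index: (0×3600 + 38×60 + 6) × 60 + 7 = 137167.
Real time: 137167 / (60000/1001) = 137304167/60000 s.
Target frame: (137304167/60000) × (24) = 137304167/2500 ≈ 54921.667 → 54922.
At 24 labels/s: frame 54922 → 00:38:08:10.

00:38:08:10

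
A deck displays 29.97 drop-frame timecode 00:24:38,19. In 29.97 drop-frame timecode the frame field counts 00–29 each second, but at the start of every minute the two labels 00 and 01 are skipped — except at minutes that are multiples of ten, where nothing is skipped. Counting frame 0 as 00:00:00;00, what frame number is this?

As if non-drop at 30 labels/s: (0 × 3600 + 24 × 60 + 38) × 30 + 19 = 44359.
Minute boundaries passed: 24; those not divisible by 10: 24 − 2 = 22; dropped labels = 2 × 22 = 44.
Actual frame index = 44359 − 44 = 44315.

44315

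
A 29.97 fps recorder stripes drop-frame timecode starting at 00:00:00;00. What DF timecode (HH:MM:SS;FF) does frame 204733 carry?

Each 10-minute DF block holds 10 × 60 × 30 − 9 × 2 = 17982 frames. 204733 ÷ 17982 → 11 full blocks, remainder 6931.
Within the partial block the first minute is 1800 frames and each further minute 1798, so 3 further minute boundaries passed. Total skipped labels = 18 × 11 + 2 × 3 = 204.
Non-drop label index = 204733 + 204 = 204937; at 30 labels/s that is 01:53:51:07, i.e. DF 01:53:51;07.

01:53:51;07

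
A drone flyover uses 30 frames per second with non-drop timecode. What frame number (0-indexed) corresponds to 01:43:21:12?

frame 186042

Total seconds to the label: (1 × 3600 + 43 × 60 + 21) = 6201.
Frame index = 6201 × 30 + 12 = 186042.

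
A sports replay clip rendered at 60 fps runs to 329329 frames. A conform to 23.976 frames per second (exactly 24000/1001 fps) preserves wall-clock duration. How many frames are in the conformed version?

Target frames = source frames × (target rate / source rate) = 329329 × (24000/1001)/(60) = 329329 × 400/1001 = 131600.

131600 frames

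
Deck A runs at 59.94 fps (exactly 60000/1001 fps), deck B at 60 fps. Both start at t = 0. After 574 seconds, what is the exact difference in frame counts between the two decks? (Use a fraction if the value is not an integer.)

4920/143 frames

A emits 60000/1001 × 574 = 4920000/143 frames; B emits 60 × 574 = 34440.
Difference = 4920/143 frames (≈ 34.4056); B is ahead of A.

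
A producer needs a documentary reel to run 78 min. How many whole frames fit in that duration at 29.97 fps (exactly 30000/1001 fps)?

140259 frames

78 min = 4680 s.
Frames = 4680 × 30000/1001 = 10800000/77 ≈ 140259.7403.
Complete frames: 140259.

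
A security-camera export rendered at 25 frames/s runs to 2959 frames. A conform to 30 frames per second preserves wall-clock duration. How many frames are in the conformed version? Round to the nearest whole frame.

Frames at target rate = 2959 × (30) / (25) = 17754/5 ≈ 3550.800.
Nearest whole frame: 3551.

3551 frames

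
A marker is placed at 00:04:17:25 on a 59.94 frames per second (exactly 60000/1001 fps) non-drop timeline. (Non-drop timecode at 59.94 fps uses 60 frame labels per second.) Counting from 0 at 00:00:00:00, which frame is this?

15445

Total seconds to the label: (0 × 3600 + 4 × 60 + 17) = 257.
Frame index = 257 × 60 + 25 = 15445.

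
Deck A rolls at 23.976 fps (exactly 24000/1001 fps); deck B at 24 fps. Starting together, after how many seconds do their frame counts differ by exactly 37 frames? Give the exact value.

37037/24 seconds

The gap grows by |24 − 24000/1001| = 24/1001 frames per second.
Time for a 37-frame gap: 37 ÷ (24/1001) = 37037/24 s.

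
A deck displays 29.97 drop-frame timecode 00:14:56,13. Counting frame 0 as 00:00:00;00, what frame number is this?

26867

Complete 10-minute blocks: 1, each 17982 frames → 17982.
Remaining 4 whole minutes in the current block: 1800 + 3 × 1798 = 7194 frames.
Within the current minute: 56 × 30 + 13 − 2 = 1691 (labels ;00/;01 skipped at this minute). Total = 17982 + 7194 + 1691 = 26867.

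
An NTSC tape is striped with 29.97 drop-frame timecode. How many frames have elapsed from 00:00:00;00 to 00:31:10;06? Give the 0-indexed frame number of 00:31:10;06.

56050

Complete 10-minute blocks: 3, each 17982 frames → 53946.
Remaining 1 whole minute in the current block: 1800 + 0 × 1798 = 1800 frames.
Within the current minute: 10 × 30 + 6 − 2 = 304 (labels ;00/;01 skipped at this minute). Total = 53946 + 1800 + 304 = 56050.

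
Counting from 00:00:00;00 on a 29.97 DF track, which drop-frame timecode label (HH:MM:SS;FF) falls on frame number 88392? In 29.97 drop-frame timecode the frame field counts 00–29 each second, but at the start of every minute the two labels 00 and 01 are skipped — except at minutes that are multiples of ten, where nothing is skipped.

00:49:09;12

Each 10-minute DF block holds 10 × 60 × 30 − 9 × 2 = 17982 frames. 88392 ÷ 17982 → 4 full blocks, remainder 16464.
Within the partial block the first minute is 1800 frames and each further minute 1798, so 9 further minute boundaries passed. Total skipped labels = 18 × 4 + 2 × 9 = 90.
Non-drop label index = 88392 + 90 = 88482; at 30 labels/s that is 00:49:09:12, i.e. DF 00:49:09;12.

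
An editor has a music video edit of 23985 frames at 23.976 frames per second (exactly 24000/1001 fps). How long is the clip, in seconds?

Running time = 23985 / (24000/1001) = 1000.374375 s.

1000.374375 seconds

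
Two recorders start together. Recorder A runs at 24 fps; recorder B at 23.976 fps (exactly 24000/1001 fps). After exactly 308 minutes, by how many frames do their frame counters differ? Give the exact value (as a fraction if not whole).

308 min = 18480 s.
A emits 24 × 18480 = 443520 frames; B emits 24000/1001 × 18480 = 5760000/13.
Difference = 5760/13 frames (≈ 443.0769); B is behind A.

5760/13 frames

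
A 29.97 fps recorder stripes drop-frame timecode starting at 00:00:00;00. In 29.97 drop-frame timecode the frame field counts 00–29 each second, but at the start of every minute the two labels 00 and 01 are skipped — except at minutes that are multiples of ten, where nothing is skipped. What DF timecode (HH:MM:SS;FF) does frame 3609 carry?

00:02:00;13

Ten DF minutes hold 17982 frames, so frame 3609 lies in block 0 (frames 0–17981) with 3609 frames into that block.
The block's first minute is 1800 frames and the rest 1798 each; 3609 frames reaches minute 2, so 0 × 18 + 2 × 2 = 4 labels have been skipped so far.
Adding those back, label number 3609 + 4 = 3613 at 30 labels/s is 120 s + 13 f = 0 h 2 min 0 s frame 13, i.e. 00:02:00;13.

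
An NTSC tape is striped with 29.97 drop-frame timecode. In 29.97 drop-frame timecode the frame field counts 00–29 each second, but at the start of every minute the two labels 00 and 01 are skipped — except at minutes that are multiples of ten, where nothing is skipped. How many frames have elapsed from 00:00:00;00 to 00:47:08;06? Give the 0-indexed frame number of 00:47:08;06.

As if non-drop at 30 labels/s: (0 × 3600 + 47 × 60 + 8) × 30 + 6 = 84846.
Minute boundaries passed: 47; those not divisible by 10: 47 − 4 = 43; dropped labels = 2 × 43 = 86.
Actual frame index = 84846 − 86 = 84760.

84760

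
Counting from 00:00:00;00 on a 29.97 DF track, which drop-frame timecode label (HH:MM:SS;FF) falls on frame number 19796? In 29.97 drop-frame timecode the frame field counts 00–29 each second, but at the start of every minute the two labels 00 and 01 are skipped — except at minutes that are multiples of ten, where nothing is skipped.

Ten DF minutes hold 17982 frames, so frame 19796 lies in block 1 (frames 17982–35963) with 1814 frames into that block.
The block's first minute is 1800 frames and the rest 1798 each; 1814 frames reaches minute 1, so 1 × 18 + 1 × 2 = 20 labels have been skipped so far.
Adding those back, label number 19796 + 20 = 19816 at 30 labels/s is 660 s + 16 f = 0 h 11 min 0 s frame 16, i.e. 00:11:00;16.

00:11:00;16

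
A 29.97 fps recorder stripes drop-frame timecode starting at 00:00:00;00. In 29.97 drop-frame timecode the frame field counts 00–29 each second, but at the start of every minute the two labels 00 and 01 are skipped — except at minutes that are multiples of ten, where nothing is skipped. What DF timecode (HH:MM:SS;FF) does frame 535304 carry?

Ten DF minutes hold 17982 frames, so frame 535304 lies in block 29 (frames 521478–539459) with 13826 frames into that block.
The block's first minute is 1800 frames and the rest 1798 each; 13826 frames reaches minute 7, so 29 × 18 + 7 × 2 = 536 labels have been skipped so far.
Adding those back, label number 535304 + 536 = 535840 at 30 labels/s is 17861 s + 10 f = 4 h 57 min 41 s frame 10, i.e. 04:57:41;10.

04:57:41;10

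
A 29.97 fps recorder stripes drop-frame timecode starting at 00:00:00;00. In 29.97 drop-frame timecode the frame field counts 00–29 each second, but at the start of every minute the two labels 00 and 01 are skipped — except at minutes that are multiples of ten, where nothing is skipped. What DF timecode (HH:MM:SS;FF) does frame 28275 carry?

Each 10-minute DF block holds 10 × 60 × 30 − 9 × 2 = 17982 frames. 28275 ÷ 17982 → 1 full block, remainder 10293.
Within the partial block the first minute is 1800 frames and each further minute 1798, so 5 further minute boundaries passed. Total skipped labels = 18 × 1 + 2 × 5 = 28.
Non-drop label index = 28275 + 28 = 28303; at 30 labels/s that is 00:15:43:13, i.e. DF 00:15:43;13.

00:15:43;13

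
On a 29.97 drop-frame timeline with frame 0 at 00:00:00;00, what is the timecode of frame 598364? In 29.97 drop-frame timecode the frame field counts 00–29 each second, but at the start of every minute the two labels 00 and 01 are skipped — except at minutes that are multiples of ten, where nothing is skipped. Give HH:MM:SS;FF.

05:32:45;12

Each 10-minute DF block holds 10 × 60 × 30 − 9 × 2 = 17982 frames. 598364 ÷ 17982 → 33 full blocks, remainder 4958.
Within the partial block the first minute is 1800 frames and each further minute 1798, so 2 further minute boundaries passed. Total skipped labels = 18 × 33 + 2 × 2 = 598.
Non-drop label index = 598364 + 598 = 598962; at 30 labels/s that is 05:32:45:12, i.e. DF 05:32:45;12.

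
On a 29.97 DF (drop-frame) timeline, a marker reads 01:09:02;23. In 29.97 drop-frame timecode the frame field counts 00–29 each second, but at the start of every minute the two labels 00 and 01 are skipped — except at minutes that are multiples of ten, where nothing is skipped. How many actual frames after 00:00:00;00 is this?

As if non-drop at 30 labels/s: (1 × 3600 + 9 × 60 + 2) × 30 + 23 = 124283.
Minute boundaries passed: 69; those not divisible by 10: 69 − 6 = 63; dropped labels = 2 × 63 = 126.
Actual frame index = 124283 − 126 = 124157.

124157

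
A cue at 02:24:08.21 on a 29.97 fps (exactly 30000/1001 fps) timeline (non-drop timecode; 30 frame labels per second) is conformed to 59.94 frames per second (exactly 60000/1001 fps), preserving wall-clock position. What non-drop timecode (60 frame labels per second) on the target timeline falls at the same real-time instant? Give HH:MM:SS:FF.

02:24:08:42

Source frame index: (2×3600 + 24×60 + 8) × 30 + 21 = 259461.
Real time: 259461 / (30000/1001) = 86573487/10000 s.
Target frame: (86573487/10000) × (60000/1001) = 518922.
At 60 labels/s: frame 518922 → 02:24:08:42.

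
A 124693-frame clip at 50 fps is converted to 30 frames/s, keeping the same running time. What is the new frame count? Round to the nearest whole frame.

Frames at target rate = 124693 × (30) / (50) = 374079/5 ≈ 74815.800.
Nearest whole frame: 74816.

74816 frames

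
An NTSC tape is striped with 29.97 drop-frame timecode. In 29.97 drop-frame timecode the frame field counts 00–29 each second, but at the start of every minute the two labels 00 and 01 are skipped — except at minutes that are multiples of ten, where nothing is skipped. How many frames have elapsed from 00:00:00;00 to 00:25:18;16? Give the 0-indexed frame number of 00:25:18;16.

45510

Complete 10-minute blocks: 2, each 17982 frames → 35964.
Remaining 5 whole minutes in the current block: 1800 + 4 × 1798 = 8992 frames.
Within the current minute: 18 × 30 + 16 − 2 = 554 (labels ;00/;01 skipped at this minute). Total = 35964 + 8992 + 554 = 45510.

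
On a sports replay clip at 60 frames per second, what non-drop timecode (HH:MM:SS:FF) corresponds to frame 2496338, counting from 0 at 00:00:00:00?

2496338 ÷ 60 = 41605 full seconds, remainder 38 frames.
41605 s = 11 h 33 min 25 s.
Timecode: 11:33:25:38.

11:33:25:38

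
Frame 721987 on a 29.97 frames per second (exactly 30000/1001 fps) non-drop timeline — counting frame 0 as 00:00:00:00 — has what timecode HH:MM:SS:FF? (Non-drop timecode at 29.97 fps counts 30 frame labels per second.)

06:41:06:07

721987 ÷ 30 = 24066 full seconds, remainder 7 frames.
24066 s = 6 h 41 min 6 s.
Timecode: 06:41:06:07.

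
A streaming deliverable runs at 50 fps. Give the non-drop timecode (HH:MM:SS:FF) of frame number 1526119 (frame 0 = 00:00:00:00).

08:28:42:19

1526119 ÷ 50 = 30522 full seconds, remainder 19 frames.
30522 s = 8 h 28 min 42 s.
Timecode: 08:28:42:19.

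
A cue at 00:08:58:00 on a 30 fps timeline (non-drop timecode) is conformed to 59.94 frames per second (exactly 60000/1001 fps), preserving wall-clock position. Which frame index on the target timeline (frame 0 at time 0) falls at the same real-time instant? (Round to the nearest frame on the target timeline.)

frame 32248

Source frame index: (0×3600 + 8×60 + 58) × 30 + 0 = 16140.
Real time: 16140 / (30) = 538 s.
Target frame: (538) × (60000/1001) = 32280000/1001 ≈ 32247.752 → 32248.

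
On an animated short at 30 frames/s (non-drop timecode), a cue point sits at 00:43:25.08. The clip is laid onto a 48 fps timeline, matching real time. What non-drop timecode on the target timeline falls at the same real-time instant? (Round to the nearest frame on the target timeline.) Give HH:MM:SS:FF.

00:43:25:13

Source frame index: (0×3600 + 43×60 + 25) × 30 + 8 = 78158.
Real time: 78158 / (30) = 39079/15 s.
Target frame: (39079/15) × (48) = 625264/5 ≈ 125052.800 → 125053.
At 48 labels/s: frame 125053 → 00:43:25:13.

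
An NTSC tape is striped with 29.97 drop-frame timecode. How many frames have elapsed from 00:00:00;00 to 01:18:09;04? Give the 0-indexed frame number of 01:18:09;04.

As if non-drop at 30 labels/s: (1 × 3600 + 18 × 60 + 9) × 30 + 4 = 140674.
Minute boundaries passed: 78; those not divisible by 10: 78 − 7 = 71; dropped labels = 2 × 71 = 142.
Actual frame index = 140674 − 142 = 140532.

140532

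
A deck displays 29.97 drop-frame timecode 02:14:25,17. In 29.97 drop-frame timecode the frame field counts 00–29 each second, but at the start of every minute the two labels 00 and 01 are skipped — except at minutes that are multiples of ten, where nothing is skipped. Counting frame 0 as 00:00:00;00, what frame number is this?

241725

Complete 10-minute blocks: 13, each 17982 frames → 233766.
Remaining 4 whole minutes in the current block: 1800 + 3 × 1798 = 7194 frames.
Within the current minute: 25 × 30 + 17 − 2 = 765 (labels ;00/;01 skipped at this minute). Total = 233766 + 7194 + 765 = 241725.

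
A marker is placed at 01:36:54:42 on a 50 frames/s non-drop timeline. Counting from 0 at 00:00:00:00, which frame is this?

frame 290742

Total seconds to the label: (1 × 3600 + 36 × 60 + 54) = 5814.
Frame index = 5814 × 50 + 42 = 290742.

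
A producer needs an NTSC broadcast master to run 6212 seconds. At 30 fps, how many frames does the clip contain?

186360 frames

Frames = 6212 × 30 = 186360.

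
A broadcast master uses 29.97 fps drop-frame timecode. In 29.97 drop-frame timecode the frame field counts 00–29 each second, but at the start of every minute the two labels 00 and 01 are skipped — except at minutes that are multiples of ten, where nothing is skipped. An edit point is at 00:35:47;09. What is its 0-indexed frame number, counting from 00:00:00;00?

64355

Complete 10-minute blocks: 3, each 17982 frames → 53946.
Remaining 5 whole minutes in the current block: 1800 + 4 × 1798 = 8992 frames.
Within the current minute: 47 × 30 + 9 − 2 = 1417 (labels ;00/;01 skipped at this minute). Total = 53946 + 8992 + 1417 = 64355.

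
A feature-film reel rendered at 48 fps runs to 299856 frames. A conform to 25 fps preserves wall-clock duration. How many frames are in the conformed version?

156175 frames

Target frames = source frames × (target rate / source rate) = 299856 × (25)/(48) = 299856 × 25/48 = 156175.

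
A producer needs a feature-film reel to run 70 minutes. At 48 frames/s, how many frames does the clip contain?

70 min = 4200 s.
Frames = 4200 × 48 = 201600.

201600 frames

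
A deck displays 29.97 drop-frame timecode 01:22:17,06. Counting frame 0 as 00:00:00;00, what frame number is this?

Complete 10-minute blocks: 8, each 17982 frames → 143856.
Remaining 2 whole minutes in the current block: 1800 + 1 × 1798 = 3598 frames.
Within the current minute: 17 × 30 + 6 − 2 = 514 (labels ;00/;01 skipped at this minute). Total = 143856 + 3598 + 514 = 147968.

147968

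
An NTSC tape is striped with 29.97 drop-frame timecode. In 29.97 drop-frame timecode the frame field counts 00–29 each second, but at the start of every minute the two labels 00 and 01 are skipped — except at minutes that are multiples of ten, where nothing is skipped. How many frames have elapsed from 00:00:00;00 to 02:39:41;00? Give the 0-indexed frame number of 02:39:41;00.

As if non-drop at 30 labels/s: (2 × 3600 + 39 × 60 + 41) × 30 + 0 = 287430.
Minute boundaries passed: 159; those not divisible by 10: 159 − 15 = 144; dropped labels = 2 × 144 = 288.
Actual frame index = 287430 − 288 = 287142.

287142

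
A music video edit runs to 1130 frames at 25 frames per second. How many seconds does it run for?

Running time = 1130 / (25) = 45.2 s.

45.2 seconds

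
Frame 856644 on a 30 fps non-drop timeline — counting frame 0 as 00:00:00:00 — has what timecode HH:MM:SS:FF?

07:55:54:24

856644 ÷ 30 = 28554 full seconds, remainder 24 frames.
28554 s = 7 h 55 min 54 s.
Timecode: 07:55:54:24.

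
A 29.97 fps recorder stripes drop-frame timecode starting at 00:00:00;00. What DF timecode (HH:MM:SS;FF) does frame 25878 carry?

Each 10-minute DF block holds 10 × 60 × 30 − 9 × 2 = 17982 frames. 25878 ÷ 17982 → 1 full block, remainder 7896.
Within the partial block the first minute is 1800 frames and each further minute 1798, so 4 further minute boundaries passed. Total skipped labels = 18 × 1 + 2 × 4 = 26.
Non-drop label index = 25878 + 26 = 25904; at 30 labels/s that is 00:14:23:14, i.e. DF 00:14:23;14.

00:14:23;14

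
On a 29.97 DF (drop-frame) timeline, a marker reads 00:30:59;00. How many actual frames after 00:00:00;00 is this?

55716

Complete 10-minute blocks: 3, each 17982 frames → 53946.
Remaining 0 whole minutes in the current block: 0 frames.
Within the current minute: 59 × 30 + 0 = 1770. Total = 53946 + 0 + 1770 = 55716.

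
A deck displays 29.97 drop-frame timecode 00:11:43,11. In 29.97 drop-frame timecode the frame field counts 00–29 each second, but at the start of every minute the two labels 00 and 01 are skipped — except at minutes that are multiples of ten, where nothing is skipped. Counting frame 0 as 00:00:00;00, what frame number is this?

21081

As if non-drop at 30 labels/s: (0 × 3600 + 11 × 60 + 43) × 30 + 11 = 21101.
Minute boundaries passed: 11; those not divisible by 10: 11 − 1 = 10; dropped labels = 2 × 10 = 20.
Actual frame index = 21101 − 20 = 21081.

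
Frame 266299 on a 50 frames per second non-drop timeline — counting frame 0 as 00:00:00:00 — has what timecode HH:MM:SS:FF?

266299 ÷ 50 = 5325 full seconds, remainder 49 frames.
5325 s = 1 h 28 min 45 s.
Timecode: 01:28:45:49.

01:28:45:49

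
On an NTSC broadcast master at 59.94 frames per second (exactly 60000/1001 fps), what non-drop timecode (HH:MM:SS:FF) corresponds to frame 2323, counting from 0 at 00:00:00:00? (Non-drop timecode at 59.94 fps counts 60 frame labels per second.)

00:00:38:43

2323 ÷ 60 = 38 full seconds, remainder 43 frames.
38 s = 0 h 0 min 38 s.
Timecode: 00:00:38:43.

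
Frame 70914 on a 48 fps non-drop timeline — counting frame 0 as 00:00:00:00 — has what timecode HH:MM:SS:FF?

00:24:37:18

70914 ÷ 48 = 1477 full seconds, remainder 18 frames.
1477 s = 0 h 24 min 37 s.
Timecode: 00:24:37:18.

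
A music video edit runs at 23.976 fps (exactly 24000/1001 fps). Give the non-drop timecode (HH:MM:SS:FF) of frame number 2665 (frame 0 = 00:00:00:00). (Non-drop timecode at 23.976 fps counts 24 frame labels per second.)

2665 ÷ 24 = 111 full seconds, remainder 1 frame.
111 s = 0 h 1 min 51 s.
Timecode: 00:01:51:01.

00:01:51:01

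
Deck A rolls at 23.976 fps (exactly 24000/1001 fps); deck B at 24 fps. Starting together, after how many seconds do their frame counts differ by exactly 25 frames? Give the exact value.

25025/24 seconds

The gap grows by |24 − 24000/1001| = 24/1001 frames per second.
Time for a 25-frame gap: 25 ÷ (24/1001) = 25025/24 s.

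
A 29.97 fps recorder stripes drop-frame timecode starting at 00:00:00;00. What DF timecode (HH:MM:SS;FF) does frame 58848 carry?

Each 10-minute DF block holds 10 × 60 × 30 − 9 × 2 = 17982 frames. 58848 ÷ 17982 → 3 full blocks, remainder 4902.
Within the partial block the first minute is 1800 frames and each further minute 1798, so 2 further minute boundaries passed. Total skipped labels = 18 × 3 + 2 × 2 = 58.
Non-drop label index = 58848 + 58 = 58906; at 30 labels/s that is 00:32:43:16, i.e. DF 00:32:43;16.

00:32:43;16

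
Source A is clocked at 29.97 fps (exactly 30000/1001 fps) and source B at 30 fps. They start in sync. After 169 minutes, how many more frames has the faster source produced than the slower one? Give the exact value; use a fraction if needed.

23400/77 frames

169 min = 10140 s.
A emits 30000/1001 × 10140 = 23400000/77 frames; B emits 30 × 10140 = 304200.
Difference = 23400/77 frames (≈ 303.8961); B is ahead of A.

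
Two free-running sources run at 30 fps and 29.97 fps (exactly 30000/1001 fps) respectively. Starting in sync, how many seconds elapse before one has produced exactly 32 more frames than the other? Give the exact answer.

16016/15 seconds

The gap grows by |30000/1001 − 30| = 30/1001 frames per second.
Time for a 32-frame gap: 32 ÷ (30/1001) = 16016/15 s.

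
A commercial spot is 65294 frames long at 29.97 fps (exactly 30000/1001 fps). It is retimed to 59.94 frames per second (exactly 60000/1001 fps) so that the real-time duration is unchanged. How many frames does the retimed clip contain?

Frames at target rate = 65294 × (60000/1001) / (30000/1001) = 130588.

130588 frames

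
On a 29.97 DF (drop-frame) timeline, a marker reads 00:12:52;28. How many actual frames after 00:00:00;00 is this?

23166

Complete 10-minute blocks: 1, each 17982 frames → 17982.
Remaining 2 whole minutes in the current block: 1800 + 1 × 1798 = 3598 frames.
Within the current minute: 52 × 30 + 28 − 2 = 1586 (labels ;00/;01 skipped at this minute). Total = 17982 + 3598 + 1586 = 23166.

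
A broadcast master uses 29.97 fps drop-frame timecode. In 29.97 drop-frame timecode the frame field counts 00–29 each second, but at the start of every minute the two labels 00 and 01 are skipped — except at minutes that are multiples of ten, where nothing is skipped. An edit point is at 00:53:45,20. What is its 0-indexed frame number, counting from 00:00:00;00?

96674

As if non-drop at 30 labels/s: (0 × 3600 + 53 × 60 + 45) × 30 + 20 = 96770.
Minute boundaries passed: 53; those not divisible by 10: 53 − 5 = 48; dropped labels = 2 × 48 = 96.
Actual frame index = 96770 − 96 = 96674.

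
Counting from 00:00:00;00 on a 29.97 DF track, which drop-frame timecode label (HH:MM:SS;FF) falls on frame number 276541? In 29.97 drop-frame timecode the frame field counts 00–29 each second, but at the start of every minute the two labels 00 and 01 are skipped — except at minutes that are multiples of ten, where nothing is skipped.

Ten DF minutes hold 17982 frames, so frame 276541 lies in block 15 (frames 269730–287711) with 6811 frames into that block.
The block's first minute is 1800 frames and the rest 1798 each; 6811 frames reaches minute 3, so 15 × 18 + 3 × 2 = 276 labels have been skipped so far.
Adding those back, label number 276541 + 276 = 276817 at 30 labels/s is 9227 s + 7 f = 2 h 33 min 47 s frame 7, i.e. 02:33:47;07.

02:33:47;07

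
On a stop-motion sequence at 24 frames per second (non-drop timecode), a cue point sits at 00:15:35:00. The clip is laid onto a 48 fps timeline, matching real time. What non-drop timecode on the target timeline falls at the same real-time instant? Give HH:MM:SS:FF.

00:15:35:00

Source frame index: (0×3600 + 15×60 + 35) × 24 + 0 = 22440.
Real time: 22440 / (24) = 935 s.
Target frame: (935) × (48) = 44880.
At 48 labels/s: frame 44880 → 00:15:35:00.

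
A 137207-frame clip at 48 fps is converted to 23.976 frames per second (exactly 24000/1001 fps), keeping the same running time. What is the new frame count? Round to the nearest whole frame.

68535 frames

Frames at target rate = 137207 × (24000/1001) / (48) = 9800500/143 ≈ 68534.965.
Nearest whole frame: 68535.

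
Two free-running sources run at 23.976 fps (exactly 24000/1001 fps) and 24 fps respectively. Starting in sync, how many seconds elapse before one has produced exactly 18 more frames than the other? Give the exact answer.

750.75 seconds

The gap grows by |24 − 24000/1001| = 24/1001 frames per second.
Time for a 18-frame gap: 18 ÷ (24/1001) = 750.75 s.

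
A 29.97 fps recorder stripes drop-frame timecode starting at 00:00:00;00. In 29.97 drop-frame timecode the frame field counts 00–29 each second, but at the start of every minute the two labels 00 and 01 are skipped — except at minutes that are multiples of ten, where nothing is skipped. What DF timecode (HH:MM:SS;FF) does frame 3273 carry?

00:01:49;05

Each 10-minute DF block holds 10 × 60 × 30 − 9 × 2 = 17982 frames. 3273 ÷ 17982 → 0 full blocks, remainder 3273.
Within the partial block the first minute is 1800 frames and each further minute 1798, so 1 further minute boundary passed. Total skipped labels = 18 × 0 + 2 × 1 = 2.
Non-drop label index = 3273 + 2 = 3275; at 30 labels/s that is 00:01:49:05, i.e. DF 00:01:49;05.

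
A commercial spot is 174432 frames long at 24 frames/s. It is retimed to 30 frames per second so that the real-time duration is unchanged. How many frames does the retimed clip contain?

Target frames = source frames × (target rate / source rate) = 174432 × (30)/(24) = 174432 × 5/4 = 218040.

218040 frames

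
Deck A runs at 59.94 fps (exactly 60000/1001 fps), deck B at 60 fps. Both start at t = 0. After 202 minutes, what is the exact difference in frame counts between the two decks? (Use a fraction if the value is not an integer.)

202 min = 12120 s.
A emits 60000/1001 × 12120 = 727200000/1001 frames; B emits 60 × 12120 = 727200.
Difference = 727200/1001 frames (≈ 726.4735); B is ahead of A.

727200/1001 frames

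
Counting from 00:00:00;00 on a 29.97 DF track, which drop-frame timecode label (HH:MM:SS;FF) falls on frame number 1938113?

Each 10-minute DF block holds 10 × 60 × 30 − 9 × 2 = 17982 frames. 1938113 ÷ 17982 → 107 full blocks, remainder 14039.
Within the partial block the first minute is 1800 frames and each further minute 1798, so 7 further minute boundaries passed. Total skipped labels = 18 × 107 + 2 × 7 = 1940.
Non-drop label index = 1938113 + 1940 = 1940053; at 30 labels/s that is 17:57:48:13, i.e. DF 17:57:48;13.

17:57:48;13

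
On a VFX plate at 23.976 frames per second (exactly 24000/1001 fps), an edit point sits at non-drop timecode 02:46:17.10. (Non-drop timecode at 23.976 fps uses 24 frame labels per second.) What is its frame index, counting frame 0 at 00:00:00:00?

Total seconds to the label: (2 × 3600 + 46 × 60 + 17) = 9977.
Frame index = 9977 × 24 + 10 = 239458.

239458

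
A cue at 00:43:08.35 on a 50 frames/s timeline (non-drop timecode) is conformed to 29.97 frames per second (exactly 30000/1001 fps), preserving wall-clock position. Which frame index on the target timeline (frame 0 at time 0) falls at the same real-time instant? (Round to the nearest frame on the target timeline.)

frame 77583

Source frame index: (0×3600 + 43×60 + 8) × 50 + 35 = 129435.
Real time: 129435 / (50) = 25887/10 s.
Target frame: (25887/10) × (30000/1001) = 77661000/1001 ≈ 77583.417 → 77583.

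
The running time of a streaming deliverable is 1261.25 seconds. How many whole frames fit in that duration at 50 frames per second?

Frames = 1261.25 × 50 = 126125/2 ≈ 63062.5000.
Complete frames: 63062.

63062 frames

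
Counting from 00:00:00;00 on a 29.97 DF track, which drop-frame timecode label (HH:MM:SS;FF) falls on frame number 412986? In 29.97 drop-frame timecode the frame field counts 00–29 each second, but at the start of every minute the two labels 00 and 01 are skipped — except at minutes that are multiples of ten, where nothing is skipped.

03:49:40;00

Each 10-minute DF block holds 10 × 60 × 30 − 9 × 2 = 17982 frames. 412986 ÷ 17982 → 22 full blocks, remainder 17382.
Within the partial block the first minute is 1800 frames and each further minute 1798, so 9 further minute boundaries passed. Total skipped labels = 18 × 22 + 2 × 9 = 414.
Non-drop label index = 412986 + 414 = 413400; at 30 labels/s that is 03:49:40:00, i.e. DF 03:49:40;00.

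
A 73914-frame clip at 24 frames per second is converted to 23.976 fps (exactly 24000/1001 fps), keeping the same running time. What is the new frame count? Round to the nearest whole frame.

Frames at target rate = 73914 × (24000/1001) / (24) = 73914000/1001 ≈ 73840.160.
Nearest whole frame: 73840.

73840 frames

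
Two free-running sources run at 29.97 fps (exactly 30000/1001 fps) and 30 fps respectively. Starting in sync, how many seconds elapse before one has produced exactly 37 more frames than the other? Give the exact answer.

The gap grows by |30 − 30000/1001| = 30/1001 frames per second.
Time for a 37-frame gap: 37 ÷ (30/1001) = 37037/30 s.

37037/30 seconds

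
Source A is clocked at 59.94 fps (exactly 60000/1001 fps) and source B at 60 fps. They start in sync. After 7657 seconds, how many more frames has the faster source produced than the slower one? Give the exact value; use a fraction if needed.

A emits 60000/1001 × 7657 = 35340000/77 frames; B emits 60 × 7657 = 459420.
Difference = 35340/77 frames (≈ 458.9610); B is ahead of A.

35340/77 frames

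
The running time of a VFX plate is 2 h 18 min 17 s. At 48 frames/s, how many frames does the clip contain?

398256 frames

2 h 18 min 17 s = 8297 s.
Frames = 8297 × 48 = 398256.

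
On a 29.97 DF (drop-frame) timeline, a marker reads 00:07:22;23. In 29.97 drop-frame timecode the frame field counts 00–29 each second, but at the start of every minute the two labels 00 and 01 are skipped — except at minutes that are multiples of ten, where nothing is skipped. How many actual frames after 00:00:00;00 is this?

Complete 10-minute blocks: 0, each 17982 frames → 0.
Remaining 7 whole minutes in the current block: 1800 + 6 × 1798 = 12588 frames.
Within the current minute: 22 × 30 + 23 − 2 = 681 (labels ;00/;01 skipped at this minute). Total = 0 + 12588 + 681 = 13269.

13269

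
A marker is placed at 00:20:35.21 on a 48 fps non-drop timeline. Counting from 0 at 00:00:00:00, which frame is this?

frame 59301

Total seconds to the label: (0 × 3600 + 20 × 60 + 35) = 1235.
Frame index = 1235 × 48 + 21 = 59301.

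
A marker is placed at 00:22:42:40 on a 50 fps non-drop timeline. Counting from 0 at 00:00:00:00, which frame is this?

Total seconds to the label: (0 × 3600 + 22 × 60 + 42) = 1362.
Frame index = 1362 × 50 + 40 = 68140.

frame 68140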